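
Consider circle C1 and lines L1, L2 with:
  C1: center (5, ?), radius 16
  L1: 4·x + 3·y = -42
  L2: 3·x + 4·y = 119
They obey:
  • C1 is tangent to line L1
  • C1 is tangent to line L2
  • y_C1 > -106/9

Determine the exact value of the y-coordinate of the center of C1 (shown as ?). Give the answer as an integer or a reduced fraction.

1. [C1‖L1]  y_C1² + (124/3)y_C1 − 284 = 0  ⇒  y_C1 = -142/3 or 6
2. [C1‖L2]  y_C1² − 52y_C1 + 276 = 0  ⇒  y_C1 = 6 or 46

6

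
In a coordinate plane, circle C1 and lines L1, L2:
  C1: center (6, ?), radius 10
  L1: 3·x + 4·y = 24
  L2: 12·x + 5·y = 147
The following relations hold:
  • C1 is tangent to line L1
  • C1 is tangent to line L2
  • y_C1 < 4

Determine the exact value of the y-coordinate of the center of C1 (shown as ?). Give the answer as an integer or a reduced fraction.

1. [C1‖L1]  y_C1² − 3y_C1 − 154 = 0  ⇒  y_C1 = -11 or 14
2. [C1‖L2]  y_C1² − 30y_C1 − 451 = 0  ⇒  y_C1 = -11 or 41

-11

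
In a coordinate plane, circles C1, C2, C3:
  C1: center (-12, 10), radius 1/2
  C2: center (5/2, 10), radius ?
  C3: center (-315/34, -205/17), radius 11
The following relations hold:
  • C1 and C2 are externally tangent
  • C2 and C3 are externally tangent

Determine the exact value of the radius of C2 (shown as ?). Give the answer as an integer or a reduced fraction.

1. [ext C1·C2]  r_C2² + 1r_C2 − 210 = 0  ⇒  r_C2 = 14 (r>0 drops 1)
2. [ext C2·C3]  r_C2² + 22r_C2 − 504 = 0  ⇒  r_C2 = 14 (r>0 drops 1)

14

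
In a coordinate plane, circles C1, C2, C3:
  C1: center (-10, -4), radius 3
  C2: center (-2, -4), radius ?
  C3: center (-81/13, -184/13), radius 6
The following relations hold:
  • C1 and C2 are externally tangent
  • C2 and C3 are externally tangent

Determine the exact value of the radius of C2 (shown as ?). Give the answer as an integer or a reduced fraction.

1. [ext C1·C2]  r_C2² + 6r_C2 − 55 = 0  ⇒  r_C2 = 5 (r>0 drops 1)
2. [ext C2·C3]  r_C2² + 12r_C2 − 85 = 0  ⇒  r_C2 = 5 (r>0 drops 1)

5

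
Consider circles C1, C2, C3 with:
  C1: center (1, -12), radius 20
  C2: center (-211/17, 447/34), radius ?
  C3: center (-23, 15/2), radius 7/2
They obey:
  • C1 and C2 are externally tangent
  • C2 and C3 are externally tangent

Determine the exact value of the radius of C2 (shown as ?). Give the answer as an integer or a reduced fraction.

17/2

1. [ext C1·C2]  r_C2² + 40r_C2 − 1649/4 = 0  ⇒  r_C2 = 17/2 (r>0 drops 1)
2. [ext C2·C3]  r_C2² + 7r_C2 − 527/4 = 0  ⇒  r_C2 = 17/2 (r>0 drops 1)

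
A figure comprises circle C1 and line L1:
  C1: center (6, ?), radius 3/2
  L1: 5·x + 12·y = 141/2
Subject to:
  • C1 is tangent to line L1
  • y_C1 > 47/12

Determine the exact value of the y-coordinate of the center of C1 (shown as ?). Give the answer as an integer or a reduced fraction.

5

1. [C1‖L1]  y_C1² − (27/4)y_C1 + 35/4 = 0  ⇒  y_C1 = 7/4 or 5
2. given y_C1 > 47/12: keep 5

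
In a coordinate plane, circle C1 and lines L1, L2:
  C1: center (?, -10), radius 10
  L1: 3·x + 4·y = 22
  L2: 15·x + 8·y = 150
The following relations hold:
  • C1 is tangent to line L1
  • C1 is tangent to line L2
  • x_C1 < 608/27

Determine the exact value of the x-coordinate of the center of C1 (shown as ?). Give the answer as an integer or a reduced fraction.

1. [C1‖L1]  x_C1² − (124/3)x_C1 + 448/3 = 0  ⇒  x_C1 = 4 or 112/3
2. [C1‖L2]  x_C1² − (92/3)x_C1 + 320/3 = 0  ⇒  x_C1 = 4 or 80/3

4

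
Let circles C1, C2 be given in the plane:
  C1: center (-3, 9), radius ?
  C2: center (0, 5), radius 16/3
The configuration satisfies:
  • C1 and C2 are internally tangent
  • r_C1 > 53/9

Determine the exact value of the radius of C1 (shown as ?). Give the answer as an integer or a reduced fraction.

1. [int C1,C2]  r_C1² − (32/3)r_C1 + 31/9 = 0  ⇒  r_C1 = 1/3 or 31/3
2. given r_C1 > 53/9: keep 31/3

31/3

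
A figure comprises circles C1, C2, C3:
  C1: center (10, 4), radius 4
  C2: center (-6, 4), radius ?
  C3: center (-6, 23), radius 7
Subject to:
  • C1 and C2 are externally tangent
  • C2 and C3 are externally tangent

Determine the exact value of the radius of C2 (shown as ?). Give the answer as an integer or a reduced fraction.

12

1. [ext C1·C2]  r_C2² + 8r_C2 − 240 = 0  ⇒  r_C2 = 12 (r>0 drops 1)
2. [ext C2·C3]  r_C2² + 14r_C2 − 312 = 0  ⇒  r_C2 = 12 (r>0 drops 1)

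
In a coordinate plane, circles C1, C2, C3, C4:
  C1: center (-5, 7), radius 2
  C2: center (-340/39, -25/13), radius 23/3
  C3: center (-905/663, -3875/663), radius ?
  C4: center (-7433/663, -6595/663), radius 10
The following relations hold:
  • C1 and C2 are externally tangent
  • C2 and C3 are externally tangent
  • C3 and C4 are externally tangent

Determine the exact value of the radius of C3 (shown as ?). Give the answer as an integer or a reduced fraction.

2/3

1. [ext C2·C3]  r_C3² + (46/3)r_C3 − 32/3 = 0  ⇒  r_C3 = 2/3 (r>0 drops 1)
2. [ext C3·C4]  r_C3² + 20r_C3 − 124/9 = 0  ⇒  r_C3 = 2/3 (r>0 drops 1)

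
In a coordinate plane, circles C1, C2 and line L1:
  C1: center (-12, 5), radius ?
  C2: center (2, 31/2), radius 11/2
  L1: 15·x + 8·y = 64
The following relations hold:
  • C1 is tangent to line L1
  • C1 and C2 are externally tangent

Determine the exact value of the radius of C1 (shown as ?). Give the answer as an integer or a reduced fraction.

1. [C1‖L1]  r_C1² − 144 = 0  ⇒  r_C1 = 12 (r>0 drops 1)
2. [ext C1·C2]  r_C1² + 11r_C1 − 276 = 0  ⇒  r_C1 = 12 (r>0 drops 1)

12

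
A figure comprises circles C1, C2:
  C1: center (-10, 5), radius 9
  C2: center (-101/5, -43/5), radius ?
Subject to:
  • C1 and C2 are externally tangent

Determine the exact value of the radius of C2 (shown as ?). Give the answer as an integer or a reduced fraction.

1. [ext C1·C2]  r_C2² + 18r_C2 − 208 = 0  ⇒  r_C2 = 8 (r>0 drops 1)

8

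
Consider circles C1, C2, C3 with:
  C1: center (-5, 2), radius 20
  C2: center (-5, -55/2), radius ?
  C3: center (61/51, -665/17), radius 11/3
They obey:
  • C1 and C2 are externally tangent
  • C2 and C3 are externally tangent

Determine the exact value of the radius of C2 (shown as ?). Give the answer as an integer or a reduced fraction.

19/2

1. [ext C1·C2]  r_C2² + 40r_C2 − 1881/4 = 0  ⇒  r_C2 = 19/2 (r>0 drops 1)
2. [ext C2·C3]  r_C2² + (22/3)r_C2 − 1919/12 = 0  ⇒  r_C2 = 19/2 (r>0 drops 1)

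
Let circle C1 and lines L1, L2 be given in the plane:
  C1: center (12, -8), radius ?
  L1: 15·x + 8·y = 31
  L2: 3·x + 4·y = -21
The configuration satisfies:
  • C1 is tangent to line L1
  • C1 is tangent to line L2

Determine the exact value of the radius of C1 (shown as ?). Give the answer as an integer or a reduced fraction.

5

1. [C1‖L1]  r_C1² − 25 = 0  ⇒  r_C1 = 5 (r>0 drops 1)
2. [C1‖L2]  r_C1² − 25 = 0  ⇒  r_C1 = 5 (r>0 drops 1)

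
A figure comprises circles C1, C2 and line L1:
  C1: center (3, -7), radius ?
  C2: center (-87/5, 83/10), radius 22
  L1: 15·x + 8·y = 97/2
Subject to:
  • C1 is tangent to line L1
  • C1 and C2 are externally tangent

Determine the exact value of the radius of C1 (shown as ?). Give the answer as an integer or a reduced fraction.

7/2

1. [C1‖L1]  r_C1² − 49/4 = 0  ⇒  r_C1 = 7/2 (r>0 drops 1)
2. [ext C1·C2]  r_C1² + 44r_C1 − 665/4 = 0  ⇒  r_C1 = 7/2 (r>0 drops 1)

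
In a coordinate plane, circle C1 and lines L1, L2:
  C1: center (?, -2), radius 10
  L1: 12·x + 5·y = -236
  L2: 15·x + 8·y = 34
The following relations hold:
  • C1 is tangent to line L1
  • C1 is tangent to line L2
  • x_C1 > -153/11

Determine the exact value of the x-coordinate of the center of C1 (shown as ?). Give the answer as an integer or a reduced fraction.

-8

1. [C1‖L1]  x_C1² + (113/3)x_C1 + 712/3 = 0  ⇒  x_C1 = -89/3 or -8
2. [C1‖L2]  x_C1² − (20/3)x_C1 − 352/3 = 0  ⇒  x_C1 = -8 or 44/3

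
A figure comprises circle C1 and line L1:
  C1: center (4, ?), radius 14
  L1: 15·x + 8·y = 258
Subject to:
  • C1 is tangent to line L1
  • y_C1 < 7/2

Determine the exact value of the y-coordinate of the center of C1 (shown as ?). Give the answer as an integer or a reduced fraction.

1. [C1‖L1]  y_C1² − (99/2)y_C1 − 545/2 = 0  ⇒  y_C1 = -5 or 109/2
2. given y_C1 < 7/2: keep -5

-5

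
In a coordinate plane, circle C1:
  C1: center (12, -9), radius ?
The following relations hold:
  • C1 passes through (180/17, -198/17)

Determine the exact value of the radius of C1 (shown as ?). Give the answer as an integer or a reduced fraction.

1. [C1∋P]  r_C1² − 9 = 0  ⇒  r_C1 = 3 (r>0 drops 1)

3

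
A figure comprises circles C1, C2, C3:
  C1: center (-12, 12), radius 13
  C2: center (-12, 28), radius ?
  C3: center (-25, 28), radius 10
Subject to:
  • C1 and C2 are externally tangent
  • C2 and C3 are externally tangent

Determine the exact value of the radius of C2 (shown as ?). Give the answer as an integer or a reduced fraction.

1. [ext C1·C2]  r_C2² + 26r_C2 − 87 = 0  ⇒  r_C2 = 3 (r>0 drops 1)
2. [ext C2·C3]  r_C2² + 20r_C2 − 69 = 0  ⇒  r_C2 = 3 (r>0 drops 1)

3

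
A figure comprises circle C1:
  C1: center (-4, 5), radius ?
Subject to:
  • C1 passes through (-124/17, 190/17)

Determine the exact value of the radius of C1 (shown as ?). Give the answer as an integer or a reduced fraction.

7

1. [C1∋P]  r_C1² − 49 = 0  ⇒  r_C1 = 7 (r>0 drops 1)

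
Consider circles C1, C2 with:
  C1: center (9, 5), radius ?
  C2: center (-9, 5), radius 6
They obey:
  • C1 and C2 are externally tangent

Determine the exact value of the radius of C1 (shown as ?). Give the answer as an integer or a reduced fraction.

12

1. [ext C1·C2]  r_C1² + 12r_C1 − 288 = 0  ⇒  r_C1 = 12 (r>0 drops 1)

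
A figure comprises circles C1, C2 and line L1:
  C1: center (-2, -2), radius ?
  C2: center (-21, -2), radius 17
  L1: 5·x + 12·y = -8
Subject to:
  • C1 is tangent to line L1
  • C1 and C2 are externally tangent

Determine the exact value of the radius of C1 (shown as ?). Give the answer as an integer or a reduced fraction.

1. [C1‖L1]  r_C1² − 4 = 0  ⇒  r_C1 = 2 (r>0 drops 1)
2. [ext C1·C2]  r_C1² + 34r_C1 − 72 = 0  ⇒  r_C1 = 2 (r>0 drops 1)

2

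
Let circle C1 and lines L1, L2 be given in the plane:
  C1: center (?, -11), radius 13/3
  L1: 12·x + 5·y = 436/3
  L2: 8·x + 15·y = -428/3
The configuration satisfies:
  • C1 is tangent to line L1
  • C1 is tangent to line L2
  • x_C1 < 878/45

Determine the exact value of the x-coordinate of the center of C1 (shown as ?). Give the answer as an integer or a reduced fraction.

1. [C1‖L1]  x_C1² − (601/18)x_C1 + 770/3 = 0  ⇒  x_C1 = 12 or 385/18
2. [C1‖L2]  x_C1² − (67/12)x_C1 − 77 = 0  ⇒  x_C1 = -77/12 or 12

12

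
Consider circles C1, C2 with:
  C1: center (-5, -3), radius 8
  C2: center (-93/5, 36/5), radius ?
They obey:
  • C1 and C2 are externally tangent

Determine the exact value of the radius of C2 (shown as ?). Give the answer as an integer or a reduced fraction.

9

1. [ext C1·C2]  r_C2² + 16r_C2 − 225 = 0  ⇒  r_C2 = 9 (r>0 drops 1)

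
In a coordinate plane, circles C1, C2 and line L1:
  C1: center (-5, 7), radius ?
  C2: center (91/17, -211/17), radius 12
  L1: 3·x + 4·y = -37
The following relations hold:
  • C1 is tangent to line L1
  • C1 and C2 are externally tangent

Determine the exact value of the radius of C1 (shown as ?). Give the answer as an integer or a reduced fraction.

10

1. [C1‖L1]  r_C1² − 100 = 0  ⇒  r_C1 = 10 (r>0 drops 1)
2. [ext C1·C2]  r_C1² + 24r_C1 − 340 = 0  ⇒  r_C1 = 10 (r>0 drops 1)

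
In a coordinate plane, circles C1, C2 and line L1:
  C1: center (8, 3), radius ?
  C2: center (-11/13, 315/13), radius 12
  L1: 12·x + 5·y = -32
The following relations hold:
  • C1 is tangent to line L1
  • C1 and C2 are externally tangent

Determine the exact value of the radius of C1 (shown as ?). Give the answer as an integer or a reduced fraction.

1. [C1‖L1]  r_C1² − 121 = 0  ⇒  r_C1 = 11 (r>0 drops 1)
2. [ext C1·C2]  r_C1² + 24r_C1 − 385 = 0  ⇒  r_C1 = 11 (r>0 drops 1)

11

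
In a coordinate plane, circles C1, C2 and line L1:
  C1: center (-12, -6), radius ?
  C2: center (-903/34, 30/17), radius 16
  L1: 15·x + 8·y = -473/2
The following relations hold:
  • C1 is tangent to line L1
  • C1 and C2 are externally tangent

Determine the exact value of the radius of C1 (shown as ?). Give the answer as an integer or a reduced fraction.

1/2

1. [C1‖L1]  r_C1² − 1/4 = 0  ⇒  r_C1 = 1/2 (r>0 drops 1)
2. [ext C1·C2]  r_C1² + 32r_C1 − 65/4 = 0  ⇒  r_C1 = 1/2 (r>0 drops 1)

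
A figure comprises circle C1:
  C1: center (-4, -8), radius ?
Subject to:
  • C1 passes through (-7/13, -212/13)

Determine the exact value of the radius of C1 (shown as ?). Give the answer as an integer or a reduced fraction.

9

1. [C1∋P]  r_C1² − 81 = 0  ⇒  r_C1 = 9 (r>0 drops 1)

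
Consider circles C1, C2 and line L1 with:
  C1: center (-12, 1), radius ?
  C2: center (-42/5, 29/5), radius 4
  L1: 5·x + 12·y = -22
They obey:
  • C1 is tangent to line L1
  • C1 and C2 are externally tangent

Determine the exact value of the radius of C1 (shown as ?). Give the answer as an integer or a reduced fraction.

2

1. [C1‖L1]  r_C1² − 4 = 0  ⇒  r_C1 = 2 (r>0 drops 1)
2. [ext C1·C2]  r_C1² + 8r_C1 − 20 = 0  ⇒  r_C1 = 2 (r>0 drops 1)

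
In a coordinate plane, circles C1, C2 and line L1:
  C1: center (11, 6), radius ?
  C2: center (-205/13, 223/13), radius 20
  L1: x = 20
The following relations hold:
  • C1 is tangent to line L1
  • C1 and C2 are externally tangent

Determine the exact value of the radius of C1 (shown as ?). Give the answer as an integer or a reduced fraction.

9

1. [C1‖L1]  r_C1² − 81 = 0  ⇒  r_C1 = 9 (r>0 drops 1)
2. [ext C1·C2]  r_C1² + 40r_C1 − 441 = 0  ⇒  r_C1 = 9 (r>0 drops 1)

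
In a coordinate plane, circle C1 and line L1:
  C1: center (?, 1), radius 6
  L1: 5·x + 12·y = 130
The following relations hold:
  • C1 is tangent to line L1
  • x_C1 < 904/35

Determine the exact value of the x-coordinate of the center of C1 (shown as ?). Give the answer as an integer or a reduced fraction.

8

1. [C1‖L1]  x_C1² − (236/5)x_C1 + 1568/5 = 0  ⇒  x_C1 = 8 or 196/5
2. given x_C1 < 904/35: keep 8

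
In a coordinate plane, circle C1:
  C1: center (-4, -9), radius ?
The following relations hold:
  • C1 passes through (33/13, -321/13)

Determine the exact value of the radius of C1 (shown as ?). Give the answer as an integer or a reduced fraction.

1. [C1∋P]  r_C1² − 289 = 0  ⇒  r_C1 = 17 (r>0 drops 1)

17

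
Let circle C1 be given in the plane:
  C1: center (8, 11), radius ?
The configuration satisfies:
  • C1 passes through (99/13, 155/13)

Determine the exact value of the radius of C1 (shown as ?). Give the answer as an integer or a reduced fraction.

1

1. [C1∋P]  r_C1² − 1 = 0  ⇒  r_C1 = 1 (r>0 drops 1)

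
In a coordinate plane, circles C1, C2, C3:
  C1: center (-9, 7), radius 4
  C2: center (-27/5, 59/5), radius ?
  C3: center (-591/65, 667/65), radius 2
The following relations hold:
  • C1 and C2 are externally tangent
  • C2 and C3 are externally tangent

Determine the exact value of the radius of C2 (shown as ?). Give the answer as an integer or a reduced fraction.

2

1. [ext C1·C2]  r_C2² + 8r_C2 − 20 = 0  ⇒  r_C2 = 2 (r>0 drops 1)
2. [ext C2·C3]  r_C2² + 4r_C2 − 12 = 0  ⇒  r_C2 = 2 (r>0 drops 1)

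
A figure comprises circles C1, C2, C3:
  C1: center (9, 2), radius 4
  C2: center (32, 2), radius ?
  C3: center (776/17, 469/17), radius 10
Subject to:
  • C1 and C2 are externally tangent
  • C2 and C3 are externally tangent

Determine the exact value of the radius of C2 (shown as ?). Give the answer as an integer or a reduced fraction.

19

1. [ext C1·C2]  r_C2² + 8r_C2 − 513 = 0  ⇒  r_C2 = 19 (r>0 drops 1)
2. [ext C2·C3]  r_C2² + 20r_C2 − 741 = 0  ⇒  r_C2 = 19 (r>0 drops 1)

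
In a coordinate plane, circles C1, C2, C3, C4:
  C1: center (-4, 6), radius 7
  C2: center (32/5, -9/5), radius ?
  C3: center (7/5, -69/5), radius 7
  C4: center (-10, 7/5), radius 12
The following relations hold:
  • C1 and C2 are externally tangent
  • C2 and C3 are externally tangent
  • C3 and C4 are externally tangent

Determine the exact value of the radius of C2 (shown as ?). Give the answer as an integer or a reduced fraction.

1. [ext C1·C2]  r_C2² + 14r_C2 − 120 = 0  ⇒  r_C2 = 6 (r>0 drops 1)
2. [ext C2·C3]  r_C2² + 14r_C2 − 120 = 0  ⇒  r_C2 = 6 (r>0 drops 1)

6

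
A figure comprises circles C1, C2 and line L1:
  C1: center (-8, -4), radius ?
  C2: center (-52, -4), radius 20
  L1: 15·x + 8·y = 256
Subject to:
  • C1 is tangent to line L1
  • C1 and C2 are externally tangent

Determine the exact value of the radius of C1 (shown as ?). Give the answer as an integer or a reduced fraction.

24

1. [C1‖L1]  r_C1² − 576 = 0  ⇒  r_C1 = 24 (r>0 drops 1)
2. [ext C1·C2]  r_C1² + 40r_C1 − 1536 = 0  ⇒  r_C1 = 24 (r>0 drops 1)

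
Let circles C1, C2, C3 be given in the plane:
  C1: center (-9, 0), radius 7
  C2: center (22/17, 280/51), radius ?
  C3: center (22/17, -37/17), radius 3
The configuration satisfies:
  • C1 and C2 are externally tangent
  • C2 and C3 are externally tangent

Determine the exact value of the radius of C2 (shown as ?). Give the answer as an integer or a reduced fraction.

14/3

1. [ext C1·C2]  r_C2² + 14r_C2 − 784/9 = 0  ⇒  r_C2 = 14/3 (r>0 drops 1)
2. [ext C2·C3]  r_C2² + 6r_C2 − 448/9 = 0  ⇒  r_C2 = 14/3 (r>0 drops 1)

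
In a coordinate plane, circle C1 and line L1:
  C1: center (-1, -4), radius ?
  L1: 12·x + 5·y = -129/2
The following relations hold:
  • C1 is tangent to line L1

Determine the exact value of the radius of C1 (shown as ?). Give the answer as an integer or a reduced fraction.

5/2

1. [C1‖L1]  r_C1² − 25/4 = 0  ⇒  r_C1 = 5/2 (r>0 drops 1)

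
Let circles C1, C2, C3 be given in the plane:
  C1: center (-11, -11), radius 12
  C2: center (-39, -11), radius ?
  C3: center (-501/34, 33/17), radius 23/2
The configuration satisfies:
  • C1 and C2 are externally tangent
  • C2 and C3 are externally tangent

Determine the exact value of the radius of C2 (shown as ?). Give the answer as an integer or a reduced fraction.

16

1. [ext C1·C2]  r_C2² + 24r_C2 − 640 = 0  ⇒  r_C2 = 16 (r>0 drops 1)
2. [ext C2·C3]  r_C2² + 23r_C2 − 624 = 0  ⇒  r_C2 = 16 (r>0 drops 1)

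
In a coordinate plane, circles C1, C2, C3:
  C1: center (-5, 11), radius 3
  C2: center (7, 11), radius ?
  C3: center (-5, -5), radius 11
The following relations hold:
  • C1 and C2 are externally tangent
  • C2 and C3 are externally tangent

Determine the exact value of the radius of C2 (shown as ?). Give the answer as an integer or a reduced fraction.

9

1. [ext C1·C2]  r_C2² + 6r_C2 − 135 = 0  ⇒  r_C2 = 9 (r>0 drops 1)
2. [ext C2·C3]  r_C2² + 22r_C2 − 279 = 0  ⇒  r_C2 = 9 (r>0 drops 1)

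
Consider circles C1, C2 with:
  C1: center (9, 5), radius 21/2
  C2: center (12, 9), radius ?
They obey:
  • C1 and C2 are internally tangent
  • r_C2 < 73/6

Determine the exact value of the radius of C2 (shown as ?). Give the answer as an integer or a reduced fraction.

1. [int C1,C2]  r_C2² − 21r_C2 + 341/4 = 0  ⇒  r_C2 = 11/2 or 31/2
2. given r_C2 < 73/6: keep 11/2

11/2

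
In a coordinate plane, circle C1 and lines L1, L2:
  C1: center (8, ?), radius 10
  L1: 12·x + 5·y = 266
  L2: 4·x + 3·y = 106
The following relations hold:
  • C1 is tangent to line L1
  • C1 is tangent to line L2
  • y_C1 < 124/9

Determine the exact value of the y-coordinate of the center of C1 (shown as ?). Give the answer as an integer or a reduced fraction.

1. [C1‖L1]  y_C1² − 68y_C1 + 480 = 0  ⇒  y_C1 = 8 or 60
2. [C1‖L2]  y_C1² − (148/3)y_C1 + 992/3 = 0  ⇒  y_C1 = 8 or 124/3

8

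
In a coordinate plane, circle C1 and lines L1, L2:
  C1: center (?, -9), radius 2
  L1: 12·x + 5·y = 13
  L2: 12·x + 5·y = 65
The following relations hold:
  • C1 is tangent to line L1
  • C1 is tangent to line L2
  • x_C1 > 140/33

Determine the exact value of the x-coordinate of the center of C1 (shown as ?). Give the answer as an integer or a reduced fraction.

1. [C1‖L1]  x_C1² − (29/3)x_C1 + 56/3 = 0  ⇒  x_C1 = 8/3 or 7
2. [C1‖L2]  x_C1² − (55/3)x_C1 + 238/3 = 0  ⇒  x_C1 = 7 or 34/3

7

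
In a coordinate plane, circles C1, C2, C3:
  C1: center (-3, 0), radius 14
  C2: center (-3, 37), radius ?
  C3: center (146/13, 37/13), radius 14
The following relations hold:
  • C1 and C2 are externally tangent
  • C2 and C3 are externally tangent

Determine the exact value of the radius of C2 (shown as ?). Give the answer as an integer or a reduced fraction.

1. [ext C1·C2]  r_C2² + 28r_C2 − 1173 = 0  ⇒  r_C2 = 23 (r>0 drops 1)
2. [ext C2·C3]  r_C2² + 28r_C2 − 1173 = 0  ⇒  r_C2 = 23 (r>0 drops 1)

23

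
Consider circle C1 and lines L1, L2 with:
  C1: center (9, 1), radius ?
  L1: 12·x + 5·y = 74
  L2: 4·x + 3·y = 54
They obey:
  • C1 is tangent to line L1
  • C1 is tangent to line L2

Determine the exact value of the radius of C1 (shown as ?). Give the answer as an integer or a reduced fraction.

1. [C1‖L1]  r_C1² − 9 = 0  ⇒  r_C1 = 3 (r>0 drops 1)
2. [C1‖L2]  r_C1² − 9 = 0  ⇒  r_C1 = 3 (r>0 drops 1)

3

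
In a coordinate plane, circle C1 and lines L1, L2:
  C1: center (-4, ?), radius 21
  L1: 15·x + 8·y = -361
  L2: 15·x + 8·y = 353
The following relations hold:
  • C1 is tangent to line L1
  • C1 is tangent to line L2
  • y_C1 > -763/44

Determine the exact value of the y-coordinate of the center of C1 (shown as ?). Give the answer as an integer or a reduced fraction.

1. [C1‖L1]  y_C1² + (301/4)y_C1 − 2303/4 = 0  ⇒  y_C1 = -329/4 or 7
2. [C1‖L2]  y_C1² − (413/4)y_C1 + 2695/4 = 0  ⇒  y_C1 = 7 or 385/4

7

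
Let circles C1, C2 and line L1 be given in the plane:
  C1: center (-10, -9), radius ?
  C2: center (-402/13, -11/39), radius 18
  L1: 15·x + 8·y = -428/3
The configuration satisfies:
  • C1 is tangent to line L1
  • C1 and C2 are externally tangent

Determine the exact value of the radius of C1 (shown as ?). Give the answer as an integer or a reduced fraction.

1. [C1‖L1]  r_C1² − 196/9 = 0  ⇒  r_C1 = 14/3 (r>0 drops 1)
2. [ext C1·C2]  r_C1² + 36r_C1 − 1708/9 = 0  ⇒  r_C1 = 14/3 (r>0 drops 1)

14/3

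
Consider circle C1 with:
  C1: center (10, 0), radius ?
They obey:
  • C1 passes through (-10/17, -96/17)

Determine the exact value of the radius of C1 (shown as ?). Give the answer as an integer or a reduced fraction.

1. [C1∋P]  r_C1² − 144 = 0  ⇒  r_C1 = 12 (r>0 drops 1)

12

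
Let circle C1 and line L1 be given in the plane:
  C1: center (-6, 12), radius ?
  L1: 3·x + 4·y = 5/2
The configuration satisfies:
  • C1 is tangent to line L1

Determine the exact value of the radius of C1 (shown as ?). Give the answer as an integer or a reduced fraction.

11/2

1. [C1‖L1]  r_C1² − 121/4 = 0  ⇒  r_C1 = 11/2 (r>0 drops 1)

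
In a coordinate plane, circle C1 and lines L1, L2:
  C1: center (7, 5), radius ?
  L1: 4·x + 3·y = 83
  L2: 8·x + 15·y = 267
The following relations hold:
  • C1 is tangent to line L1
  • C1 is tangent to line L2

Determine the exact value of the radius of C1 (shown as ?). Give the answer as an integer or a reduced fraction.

8

1. [C1‖L1]  r_C1² − 64 = 0  ⇒  r_C1 = 8 (r>0 drops 1)
2. [C1‖L2]  r_C1² − 64 = 0  ⇒  r_C1 = 8 (r>0 drops 1)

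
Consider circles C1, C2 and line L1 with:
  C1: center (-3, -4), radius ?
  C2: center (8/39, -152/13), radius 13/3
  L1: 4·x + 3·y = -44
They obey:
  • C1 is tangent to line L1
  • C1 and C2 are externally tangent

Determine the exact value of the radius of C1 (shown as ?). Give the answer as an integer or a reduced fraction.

4

1. [C1‖L1]  r_C1² − 16 = 0  ⇒  r_C1 = 4 (r>0 drops 1)
2. [ext C1·C2]  r_C1² + (26/3)r_C1 − 152/3 = 0  ⇒  r_C1 = 4 (r>0 drops 1)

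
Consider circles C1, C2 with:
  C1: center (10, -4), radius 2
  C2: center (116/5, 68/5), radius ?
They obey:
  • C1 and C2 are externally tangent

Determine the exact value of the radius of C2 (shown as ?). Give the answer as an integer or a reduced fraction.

20

1. [ext C1·C2]  r_C2² + 4r_C2 − 480 = 0  ⇒  r_C2 = 20 (r>0 drops 1)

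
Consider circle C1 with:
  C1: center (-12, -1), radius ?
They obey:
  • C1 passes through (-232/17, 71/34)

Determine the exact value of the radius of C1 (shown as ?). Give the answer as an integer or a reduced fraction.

7/2

1. [C1∋P]  r_C1² − 49/4 = 0  ⇒  r_C1 = 7/2 (r>0 drops 1)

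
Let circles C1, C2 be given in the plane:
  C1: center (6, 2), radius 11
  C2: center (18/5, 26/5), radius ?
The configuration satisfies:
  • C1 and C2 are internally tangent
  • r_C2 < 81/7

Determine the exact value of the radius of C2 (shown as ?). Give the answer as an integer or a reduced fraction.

7

1. [int C1,C2]  r_C2² − 22r_C2 + 105 = 0  ⇒  r_C2 = 7 or 15
2. given r_C2 < 81/7: keep 7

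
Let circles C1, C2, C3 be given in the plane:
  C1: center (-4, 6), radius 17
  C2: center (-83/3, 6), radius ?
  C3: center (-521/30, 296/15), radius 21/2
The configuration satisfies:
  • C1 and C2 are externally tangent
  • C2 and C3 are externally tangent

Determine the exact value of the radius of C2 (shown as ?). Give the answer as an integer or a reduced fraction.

1. [ext C1·C2]  r_C2² + 34r_C2 − 2440/9 = 0  ⇒  r_C2 = 20/3 (r>0 drops 1)
2. [ext C2·C3]  r_C2² + 21r_C2 − 1660/9 = 0  ⇒  r_C2 = 20/3 (r>0 drops 1)

20/3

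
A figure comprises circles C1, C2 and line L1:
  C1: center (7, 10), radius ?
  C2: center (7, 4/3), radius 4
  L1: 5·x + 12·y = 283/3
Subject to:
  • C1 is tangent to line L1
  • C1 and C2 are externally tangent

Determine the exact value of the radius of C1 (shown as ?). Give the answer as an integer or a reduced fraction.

1. [C1‖L1]  r_C1² − 196/9 = 0  ⇒  r_C1 = 14/3 (r>0 drops 1)
2. [ext C1·C2]  r_C1² + 8r_C1 − 532/9 = 0  ⇒  r_C1 = 14/3 (r>0 drops 1)

14/3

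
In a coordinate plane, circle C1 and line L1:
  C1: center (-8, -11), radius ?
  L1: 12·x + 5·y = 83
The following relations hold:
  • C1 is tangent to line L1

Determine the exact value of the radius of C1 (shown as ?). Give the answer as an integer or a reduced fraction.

18

1. [C1‖L1]  r_C1² − 324 = 0  ⇒  r_C1 = 18 (r>0 drops 1)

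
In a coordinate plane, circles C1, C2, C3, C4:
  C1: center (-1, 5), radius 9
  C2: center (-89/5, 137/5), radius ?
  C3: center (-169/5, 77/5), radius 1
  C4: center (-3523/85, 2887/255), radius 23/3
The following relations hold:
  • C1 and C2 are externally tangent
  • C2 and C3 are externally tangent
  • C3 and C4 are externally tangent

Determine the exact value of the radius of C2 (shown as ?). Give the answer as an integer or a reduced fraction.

1. [ext C1·C2]  r_C2² + 18r_C2 − 703 = 0  ⇒  r_C2 = 19 (r>0 drops 1)
2. [ext C2·C3]  r_C2² + 2r_C2 − 399 = 0  ⇒  r_C2 = 19 (r>0 drops 1)

19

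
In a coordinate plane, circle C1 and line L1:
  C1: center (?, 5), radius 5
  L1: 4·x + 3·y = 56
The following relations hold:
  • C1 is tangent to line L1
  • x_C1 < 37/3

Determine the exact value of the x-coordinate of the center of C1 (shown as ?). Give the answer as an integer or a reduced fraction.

1. [C1‖L1]  x_C1² − (41/2)x_C1 + 66 = 0  ⇒  x_C1 = 4 or 33/2
2. given x_C1 < 37/3: keep 4

4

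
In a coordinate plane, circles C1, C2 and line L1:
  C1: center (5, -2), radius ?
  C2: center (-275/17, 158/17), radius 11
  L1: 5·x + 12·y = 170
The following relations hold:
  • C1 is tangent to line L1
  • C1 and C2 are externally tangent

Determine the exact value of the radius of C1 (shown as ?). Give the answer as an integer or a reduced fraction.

1. [C1‖L1]  r_C1² − 169 = 0  ⇒  r_C1 = 13 (r>0 drops 1)
2. [ext C1·C2]  r_C1² + 22r_C1 − 455 = 0  ⇒  r_C1 = 13 (r>0 drops 1)

13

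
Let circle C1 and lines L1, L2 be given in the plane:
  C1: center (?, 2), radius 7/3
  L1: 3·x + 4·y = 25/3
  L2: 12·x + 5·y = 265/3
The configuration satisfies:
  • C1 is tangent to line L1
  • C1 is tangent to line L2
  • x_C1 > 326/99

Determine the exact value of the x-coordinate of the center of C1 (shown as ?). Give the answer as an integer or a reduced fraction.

4

1. [C1‖L1]  x_C1² − (2/9)x_C1 − 136/9 = 0  ⇒  x_C1 = -34/9 or 4
2. [C1‖L2]  x_C1² − (235/18)x_C1 + 326/9 = 0  ⇒  x_C1 = 4 or 163/18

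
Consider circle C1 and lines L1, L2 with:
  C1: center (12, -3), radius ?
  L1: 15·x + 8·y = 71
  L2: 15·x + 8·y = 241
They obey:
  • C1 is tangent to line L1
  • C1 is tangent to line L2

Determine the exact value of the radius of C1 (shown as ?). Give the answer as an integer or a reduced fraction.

5

1. [C1‖L1]  r_C1² − 25 = 0  ⇒  r_C1 = 5 (r>0 drops 1)
2. [C1‖L2]  r_C1² − 25 = 0  ⇒  r_C1 = 5 (r>0 drops 1)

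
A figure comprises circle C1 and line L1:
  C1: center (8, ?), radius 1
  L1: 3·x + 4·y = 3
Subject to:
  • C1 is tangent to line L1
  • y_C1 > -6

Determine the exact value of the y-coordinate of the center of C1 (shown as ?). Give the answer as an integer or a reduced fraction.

-4

1. [C1‖L1]  y_C1² + (21/2)y_C1 + 26 = 0  ⇒  y_C1 = -13/2 or -4
2. given y_C1 > -6: keep -4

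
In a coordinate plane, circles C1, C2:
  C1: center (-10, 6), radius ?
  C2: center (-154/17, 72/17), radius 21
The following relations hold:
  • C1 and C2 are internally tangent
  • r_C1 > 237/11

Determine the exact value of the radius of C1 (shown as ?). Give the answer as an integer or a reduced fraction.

1. [int C1,C2]  r_C1² − 42r_C1 + 437 = 0  ⇒  r_C1 = 19 or 23
2. given r_C1 > 237/11: keep 23

23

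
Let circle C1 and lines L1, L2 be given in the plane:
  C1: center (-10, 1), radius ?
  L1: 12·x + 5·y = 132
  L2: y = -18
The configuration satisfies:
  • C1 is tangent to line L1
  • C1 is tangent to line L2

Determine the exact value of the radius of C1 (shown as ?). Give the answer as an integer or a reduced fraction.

1. [C1‖L1]  r_C1² − 361 = 0  ⇒  r_C1 = 19 (r>0 drops 1)
2. [C1‖L2]  r_C1² − 361 = 0  ⇒  r_C1 = 19 (r>0 drops 1)

19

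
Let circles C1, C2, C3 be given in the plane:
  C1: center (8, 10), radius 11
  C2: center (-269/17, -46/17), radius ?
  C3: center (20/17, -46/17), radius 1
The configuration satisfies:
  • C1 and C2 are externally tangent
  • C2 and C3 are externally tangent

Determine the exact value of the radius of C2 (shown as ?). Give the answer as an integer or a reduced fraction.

16

1. [ext C1·C2]  r_C2² + 22r_C2 − 608 = 0  ⇒  r_C2 = 16 (r>0 drops 1)
2. [ext C2·C3]  r_C2² + 2r_C2 − 288 = 0  ⇒  r_C2 = 16 (r>0 drops 1)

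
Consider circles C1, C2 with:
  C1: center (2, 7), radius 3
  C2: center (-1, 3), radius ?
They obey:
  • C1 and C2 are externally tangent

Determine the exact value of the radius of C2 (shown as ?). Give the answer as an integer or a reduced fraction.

1. [ext C1·C2]  r_C2² + 6r_C2 − 16 = 0  ⇒  r_C2 = 2 (r>0 drops 1)

2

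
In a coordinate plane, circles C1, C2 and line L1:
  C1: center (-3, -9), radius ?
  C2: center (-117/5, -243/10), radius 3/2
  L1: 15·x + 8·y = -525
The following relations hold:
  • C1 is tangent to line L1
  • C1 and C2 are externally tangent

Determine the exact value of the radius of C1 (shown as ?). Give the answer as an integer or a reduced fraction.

1. [C1‖L1]  r_C1² − 576 = 0  ⇒  r_C1 = 24 (r>0 drops 1)
2. [ext C1·C2]  r_C1² + 3r_C1 − 648 = 0  ⇒  r_C1 = 24 (r>0 drops 1)

24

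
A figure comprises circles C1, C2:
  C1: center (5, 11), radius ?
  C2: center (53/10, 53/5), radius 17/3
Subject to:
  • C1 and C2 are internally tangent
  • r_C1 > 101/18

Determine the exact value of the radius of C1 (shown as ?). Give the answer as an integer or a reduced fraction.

1. [int C1,C2]  r_C1² − (34/3)r_C1 + 1147/36 = 0  ⇒  r_C1 = 31/6 or 37/6
2. given r_C1 > 101/18: keep 37/6

37/6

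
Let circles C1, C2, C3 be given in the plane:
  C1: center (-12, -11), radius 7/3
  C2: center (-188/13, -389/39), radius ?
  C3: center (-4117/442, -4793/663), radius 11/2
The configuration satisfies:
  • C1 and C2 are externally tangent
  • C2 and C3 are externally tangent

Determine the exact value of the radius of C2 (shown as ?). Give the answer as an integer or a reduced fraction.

1. [ext C1·C2]  r_C2² + (14/3)r_C2 − 5/3 = 0  ⇒  r_C2 = 1/3 (r>0 drops 1)
2. [ext C2·C3]  r_C2² + 11r_C2 − 34/9 = 0  ⇒  r_C2 = 1/3 (r>0 drops 1)

1/3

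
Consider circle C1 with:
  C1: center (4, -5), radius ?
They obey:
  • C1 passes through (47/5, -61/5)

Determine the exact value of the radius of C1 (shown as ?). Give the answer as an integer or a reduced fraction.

1. [C1∋P]  r_C1² − 81 = 0  ⇒  r_C1 = 9 (r>0 drops 1)

9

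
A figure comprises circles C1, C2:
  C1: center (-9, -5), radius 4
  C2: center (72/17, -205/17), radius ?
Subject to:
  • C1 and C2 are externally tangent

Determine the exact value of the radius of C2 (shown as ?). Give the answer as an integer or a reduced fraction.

11

1. [ext C1·C2]  r_C2² + 8r_C2 − 209 = 0  ⇒  r_C2 = 11 (r>0 drops 1)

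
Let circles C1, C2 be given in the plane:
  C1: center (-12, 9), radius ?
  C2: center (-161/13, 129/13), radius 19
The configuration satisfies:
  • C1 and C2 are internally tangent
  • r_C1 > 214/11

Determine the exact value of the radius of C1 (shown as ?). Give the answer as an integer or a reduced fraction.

20

1. [int C1,C2]  r_C1² − 38r_C1 + 360 = 0  ⇒  r_C1 = 18 or 20
2. given r_C1 > 214/11: keep 20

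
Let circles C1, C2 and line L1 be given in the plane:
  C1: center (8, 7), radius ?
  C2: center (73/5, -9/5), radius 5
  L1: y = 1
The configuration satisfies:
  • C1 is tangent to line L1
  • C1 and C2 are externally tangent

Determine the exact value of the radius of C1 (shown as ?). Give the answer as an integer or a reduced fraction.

6

1. [C1‖L1]  r_C1² − 36 = 0  ⇒  r_C1 = 6 (r>0 drops 1)
2. [ext C1·C2]  r_C1² + 10r_C1 − 96 = 0  ⇒  r_C1 = 6 (r>0 drops 1)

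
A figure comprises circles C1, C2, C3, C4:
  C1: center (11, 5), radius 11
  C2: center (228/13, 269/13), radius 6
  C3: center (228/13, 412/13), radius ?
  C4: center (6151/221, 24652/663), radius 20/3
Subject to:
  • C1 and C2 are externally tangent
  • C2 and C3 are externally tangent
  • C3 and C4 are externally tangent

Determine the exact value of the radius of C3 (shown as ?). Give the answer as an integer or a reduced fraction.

5

1. [ext C2·C3]  r_C3² + 12r_C3 − 85 = 0  ⇒  r_C3 = 5 (r>0 drops 1)
2. [ext C3·C4]  r_C3² + (40/3)r_C3 − 275/3 = 0  ⇒  r_C3 = 5 (r>0 drops 1)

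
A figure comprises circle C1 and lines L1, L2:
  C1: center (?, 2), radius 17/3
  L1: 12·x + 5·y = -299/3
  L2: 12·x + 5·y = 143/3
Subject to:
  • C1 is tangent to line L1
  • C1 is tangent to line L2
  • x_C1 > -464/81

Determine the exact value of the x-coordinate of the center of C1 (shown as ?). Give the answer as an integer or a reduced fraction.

-3

1. [C1‖L1]  x_C1² + (329/18)x_C1 + 275/6 = 0  ⇒  x_C1 = -275/18 or -3
2. [C1‖L2]  x_C1² − (113/18)x_C1 − 167/6 = 0  ⇒  x_C1 = -3 or 167/18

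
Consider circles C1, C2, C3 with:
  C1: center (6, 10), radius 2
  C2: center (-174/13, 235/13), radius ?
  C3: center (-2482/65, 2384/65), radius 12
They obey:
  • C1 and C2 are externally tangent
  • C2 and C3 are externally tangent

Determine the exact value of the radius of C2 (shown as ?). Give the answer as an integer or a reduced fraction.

19

1. [ext C1·C2]  r_C2² + 4r_C2 − 437 = 0  ⇒  r_C2 = 19 (r>0 drops 1)
2. [ext C2·C3]  r_C2² + 24r_C2 − 817 = 0  ⇒  r_C2 = 19 (r>0 drops 1)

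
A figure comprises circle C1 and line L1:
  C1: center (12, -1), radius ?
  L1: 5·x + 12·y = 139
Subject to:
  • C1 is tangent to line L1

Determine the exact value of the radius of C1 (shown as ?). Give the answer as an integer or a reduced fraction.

7

1. [C1‖L1]  r_C1² − 49 = 0  ⇒  r_C1 = 7 (r>0 drops 1)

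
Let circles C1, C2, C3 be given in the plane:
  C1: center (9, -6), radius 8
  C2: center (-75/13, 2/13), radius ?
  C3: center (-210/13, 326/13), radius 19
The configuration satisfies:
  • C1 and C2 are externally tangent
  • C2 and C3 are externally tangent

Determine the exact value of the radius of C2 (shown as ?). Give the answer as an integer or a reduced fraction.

8

1. [ext C1·C2]  r_C2² + 16r_C2 − 192 = 0  ⇒  r_C2 = 8 (r>0 drops 1)
2. [ext C2·C3]  r_C2² + 38r_C2 − 368 = 0  ⇒  r_C2 = 8 (r>0 drops 1)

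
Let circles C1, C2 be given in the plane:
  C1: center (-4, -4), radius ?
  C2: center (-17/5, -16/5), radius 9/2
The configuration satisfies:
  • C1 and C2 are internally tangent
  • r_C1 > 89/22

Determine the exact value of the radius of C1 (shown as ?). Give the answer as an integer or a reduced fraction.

1. [int C1,C2]  r_C1² − 9r_C1 + 77/4 = 0  ⇒  r_C1 = 7/2 or 11/2
2. given r_C1 > 89/22: keep 11/2

11/2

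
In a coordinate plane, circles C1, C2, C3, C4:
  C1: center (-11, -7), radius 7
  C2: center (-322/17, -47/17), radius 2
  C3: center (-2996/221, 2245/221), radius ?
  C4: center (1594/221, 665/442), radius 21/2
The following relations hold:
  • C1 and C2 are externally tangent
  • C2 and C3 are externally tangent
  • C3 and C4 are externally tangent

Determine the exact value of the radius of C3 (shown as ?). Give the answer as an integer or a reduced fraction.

1. [ext C2·C3]  r_C3² + 4r_C3 − 192 = 0  ⇒  r_C3 = 12 (r>0 drops 1)
2. [ext C3·C4]  r_C3² + 21r_C3 − 396 = 0  ⇒  r_C3 = 12 (r>0 drops 1)

12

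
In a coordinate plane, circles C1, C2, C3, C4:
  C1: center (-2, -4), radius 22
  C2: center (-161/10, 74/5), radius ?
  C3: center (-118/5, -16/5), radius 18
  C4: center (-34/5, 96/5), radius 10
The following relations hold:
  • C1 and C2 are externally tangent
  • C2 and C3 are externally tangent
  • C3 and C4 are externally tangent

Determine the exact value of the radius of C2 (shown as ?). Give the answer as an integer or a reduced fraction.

3/2

1. [ext C1·C2]  r_C2² + 44r_C2 − 273/4 = 0  ⇒  r_C2 = 3/2 (r>0 drops 1)
2. [ext C2·C3]  r_C2² + 36r_C2 − 225/4 = 0  ⇒  r_C2 = 3/2 (r>0 drops 1)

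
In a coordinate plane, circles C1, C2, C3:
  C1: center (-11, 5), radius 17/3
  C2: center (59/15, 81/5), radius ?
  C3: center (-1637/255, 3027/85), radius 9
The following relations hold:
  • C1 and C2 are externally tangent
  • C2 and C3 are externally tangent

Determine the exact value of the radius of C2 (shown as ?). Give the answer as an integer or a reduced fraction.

13

1. [ext C1·C2]  r_C2² + (34/3)r_C2 − 949/3 = 0  ⇒  r_C2 = 13 (r>0 drops 1)
2. [ext C2·C3]  r_C2² + 18r_C2 − 403 = 0  ⇒  r_C2 = 13 (r>0 drops 1)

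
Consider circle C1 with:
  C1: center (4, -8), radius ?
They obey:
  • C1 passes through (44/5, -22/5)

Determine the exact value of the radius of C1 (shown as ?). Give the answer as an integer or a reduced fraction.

6

1. [C1∋P]  r_C1² − 36 = 0  ⇒  r_C1 = 6 (r>0 drops 1)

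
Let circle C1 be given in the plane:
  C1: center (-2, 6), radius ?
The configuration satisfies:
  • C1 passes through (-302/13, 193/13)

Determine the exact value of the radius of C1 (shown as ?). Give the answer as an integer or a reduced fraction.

1. [C1∋P]  r_C1² − 529 = 0  ⇒  r_C1 = 23 (r>0 drops 1)

23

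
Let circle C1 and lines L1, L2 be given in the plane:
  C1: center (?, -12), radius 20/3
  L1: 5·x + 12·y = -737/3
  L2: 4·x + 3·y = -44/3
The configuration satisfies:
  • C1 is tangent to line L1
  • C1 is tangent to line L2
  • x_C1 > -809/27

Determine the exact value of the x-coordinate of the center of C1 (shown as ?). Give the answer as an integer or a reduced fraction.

1. [C1‖L1]  x_C1² + (122/3)x_C1 + 113 = 0  ⇒  x_C1 = -113/3 or -3
2. [C1‖L2]  x_C1² − (32/3)x_C1 − 41 = 0  ⇒  x_C1 = -3 or 41/3

-3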